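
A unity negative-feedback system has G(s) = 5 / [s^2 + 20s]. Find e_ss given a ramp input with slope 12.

48

Lowest-order denominator term is 20s, so the open loop has 1 pole at the origin → type 1 system.
K_v = lim_{s→0} s·G(s) = 5 / 20 = 0.25.
e_ss = 12/K_v = 12/0.25 = 48.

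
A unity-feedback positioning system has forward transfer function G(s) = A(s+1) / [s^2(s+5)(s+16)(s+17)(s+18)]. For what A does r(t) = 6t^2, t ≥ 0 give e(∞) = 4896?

The open loop has two poles at the origin → type 2 system.
K_a = lim_{s→0} s^2·G(s) = A·1 / (5·16·17·18) = (1/24480)·A.
e_ss = 12/K_a = 4896 ⇒ K_a = 1/408 ⇒ A = (1/408)/(1/24480) = 60.

60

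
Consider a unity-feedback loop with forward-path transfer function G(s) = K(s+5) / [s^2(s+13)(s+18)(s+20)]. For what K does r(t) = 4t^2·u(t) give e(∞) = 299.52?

The open loop has two poles at the origin → type 2 system.
K_a = lim_{s→0} s^2·G(s) = K·5 / (13·18·20) = (1/936)·K.
e_ss = 8/K_a = 299.52 ⇒ K_a = 25/936 ⇒ K = (25/936)/(1/936) = 25.

25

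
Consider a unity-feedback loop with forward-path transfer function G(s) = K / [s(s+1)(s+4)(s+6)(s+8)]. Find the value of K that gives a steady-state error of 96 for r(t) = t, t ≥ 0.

2

The open loop has one pole at the origin → type 1 system.
K_v = lim_{s→0} s·G(s) = K / (1·4·6·8) = (1/192)·K.
e_ss = 1/K_v = 96 ⇒ K_v = 1/96 ⇒ K = (1/96)/(1/192) = 2.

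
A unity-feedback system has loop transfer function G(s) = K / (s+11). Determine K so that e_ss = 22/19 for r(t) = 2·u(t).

8

No free integrators in G(s): this is a type 0 system.
K_p = lim_{s→0} G(s) = K / (11) = (1/11)·K.
e_ss = 2/(1 + K_p) = 22/19 ⇒ 1 + (1/11)·K = 19/11 ⇒ K = 8.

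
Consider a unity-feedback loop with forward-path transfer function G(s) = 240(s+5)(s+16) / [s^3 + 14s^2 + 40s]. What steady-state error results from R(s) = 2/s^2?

The denominator has no term below 40s — 1 pole at s=0, type 1.
K_v = lim_{s→0} s·G(s) = 240·5·16 / 40 = 480.
e_ss = 2/K_v = 2/480 = 1/240.

1/240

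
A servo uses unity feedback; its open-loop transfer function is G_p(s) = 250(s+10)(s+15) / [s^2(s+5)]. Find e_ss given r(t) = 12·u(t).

Two free integrators in G_p(s): this is a type 2 system.
A type-2 system has K_p = ∞, so it tracks a step input with zero steady-state error.

0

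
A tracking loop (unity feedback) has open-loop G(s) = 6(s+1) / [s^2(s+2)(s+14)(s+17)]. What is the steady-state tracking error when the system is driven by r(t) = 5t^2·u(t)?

2380/3

The open loop has two poles at the origin → type 2 system.
K_a = lim_{s→0} s^2·G(s) = 6·1 / (2·14·17) = 3/238.
r(t) = 5t^2 gives R(s) = 10/s^3.
e_ss = 10/K_a = 10/(3/238) = 2380/3.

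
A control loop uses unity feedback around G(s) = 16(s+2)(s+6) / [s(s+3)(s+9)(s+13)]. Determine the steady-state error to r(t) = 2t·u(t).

117/32

G(s) has one factor of s in the denominator, so the system is type 1.
K_v = lim_{s→0} s·G(s) = 16·2·6 / (3·9·13) = 64/117.
e_ss = 2/K_v = 2/(64/117) = 117/32.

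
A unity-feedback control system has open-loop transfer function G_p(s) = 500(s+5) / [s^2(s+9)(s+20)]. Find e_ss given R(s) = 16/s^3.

1.152

The open loop has two poles at the origin → type 2 system.
K_a = lim_{s→0} s^2·G_p(s) = 500·5 / (9·20) = 125/9.
r(t) = 8t^2 gives R(s) = 16/s^3.
e_ss = 16/K_a = 16/(125/9) = 1.152.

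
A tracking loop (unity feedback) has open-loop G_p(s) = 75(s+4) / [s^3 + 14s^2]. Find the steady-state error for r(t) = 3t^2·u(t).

The denominator has no term below 14s^2 — 2 poles at s=0, type 2.
K_a = lim_{s→0} s^2·G_p(s) = 75·4 / 14 = 150/7.
r(t) = 3t^2 gives R(s) = 6/s^3.
e_ss = 6/K_a = 6/(150/7) = 0.28.

0.28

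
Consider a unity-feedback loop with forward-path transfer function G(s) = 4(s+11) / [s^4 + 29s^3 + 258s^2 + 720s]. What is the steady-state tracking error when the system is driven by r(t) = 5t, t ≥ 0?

900/11

Lowest-order denominator term is 720s, so the open loop has 1 pole at the origin → type 1 system.
K_v = lim_{s→0} s·G(s) = 4·11 / 720 = 11/180.
e_ss = 5/K_v = 5/(11/180) = 900/11.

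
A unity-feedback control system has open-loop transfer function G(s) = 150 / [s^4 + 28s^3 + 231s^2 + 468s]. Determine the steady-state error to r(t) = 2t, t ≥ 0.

6.24

The denominator has no term below 468s — 1 pole at s=0, type 1.
K_v = lim_{s→0} s·G(s) = 150 / 468 = 25/78.
e_ss = 2/K_v = 2/(25/78) = 6.24.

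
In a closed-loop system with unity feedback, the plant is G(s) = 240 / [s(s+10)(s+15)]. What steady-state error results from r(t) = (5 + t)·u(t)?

The open loop has one pole at the origin → type 1 system. Treating each term separately:
  • 5: tracked with zero error.
  • t: e_ss = 1/K_v with K_v=1.6 → 0.625.
Total e_ss = 0.625.

0.625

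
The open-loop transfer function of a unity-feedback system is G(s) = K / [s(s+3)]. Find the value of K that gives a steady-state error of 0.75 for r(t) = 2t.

G(s) has one factor of s in the denominator, so the system is type 1.
K_v = lim_{s→0} s·G(s) = K / (3) = (1/3)·K.
e_ss = 2/K_v = 0.75 ⇒ K_v = 8/3 ⇒ K = (8/3)/(1/3) = 8.

8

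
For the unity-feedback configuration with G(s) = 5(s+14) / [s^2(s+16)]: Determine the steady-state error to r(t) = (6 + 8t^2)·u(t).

128/35

Two free integrators in G(s): this is a type 2 system. Taking each input component in turn:
  • 6: tracked with zero error.
  • 8t^2: e_ss = 16/K_a with K_a=4.375 → 128/35.
Total e_ss = 128/35.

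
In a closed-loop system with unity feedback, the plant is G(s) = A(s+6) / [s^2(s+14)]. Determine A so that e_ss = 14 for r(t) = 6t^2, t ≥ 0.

Two free integrators in G(s): this is a type 2 system.
K_a = lim_{s→0} s^2·G(s) = A·6 / (14) = (3/7)·A.
e_ss = 12/K_a = 14 ⇒ K_a = 6/7 ⇒ A = (6/7)/(3/7) = 2.

2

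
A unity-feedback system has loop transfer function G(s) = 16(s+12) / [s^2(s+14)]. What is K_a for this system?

The open loop has two poles at the origin → type 2 system.
K_a = lim_{s→0} s^2·G(s) = 16·12 / (14) = 96/7.

96/7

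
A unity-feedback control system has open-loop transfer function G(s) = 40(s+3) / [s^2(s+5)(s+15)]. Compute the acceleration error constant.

G(s) has two factors of s in the denominator, so the system is type 2.
K_a = lim_{s→0} s^2·G(s) = 40·3 / (5·15) = 1.6.

1.6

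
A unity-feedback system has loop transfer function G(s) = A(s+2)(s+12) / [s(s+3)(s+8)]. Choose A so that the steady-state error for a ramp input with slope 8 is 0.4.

20

G(s) has one factor of s in the denominator, so the system is type 1.
K_v = lim_{s→0} s·G(s) = A·2·12 / (3·8) = 1·A.
e_ss = 8/K_v = 0.4 ⇒ K_v = 20 ⇒ A = 20/1 = 20.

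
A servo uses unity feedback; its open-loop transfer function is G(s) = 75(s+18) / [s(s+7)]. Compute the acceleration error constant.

0

System type = 1 (one pole at s=0).
K_a = lim_{s→0} s^2·G(s) = 0 (the extra factor of s kills the finite limit).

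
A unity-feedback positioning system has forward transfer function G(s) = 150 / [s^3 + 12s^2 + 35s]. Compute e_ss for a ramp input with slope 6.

The denominator has no term below 35s — 1 pole at s=0, type 1.
K_v = lim_{s→0} s·G(s) = 150 / 35 = 30/7.
e_ss = 6/K_v = 6/(30/7) = 1.4.

1.4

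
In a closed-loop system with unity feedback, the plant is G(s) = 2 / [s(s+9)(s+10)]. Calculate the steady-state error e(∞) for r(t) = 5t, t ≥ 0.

System type = 1 (one pole at s=0).
K_v = lim_{s→0} s·G(s) = 2 / (9·10) = 1/45.
e_ss = 5/K_v = 5/(1/45) = 225.

225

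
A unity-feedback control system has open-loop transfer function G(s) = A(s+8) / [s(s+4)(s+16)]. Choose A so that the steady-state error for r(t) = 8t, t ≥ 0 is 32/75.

G(s) has one factor of s in the denominator, so the system is type 1.
K_v = lim_{s→0} s·G(s) = A·8 / (4·16) = 0.125·A.
e_ss = 8/K_v = 32/75 ⇒ K_v = 18.75 ⇒ A = 18.75/0.125 = 150.

150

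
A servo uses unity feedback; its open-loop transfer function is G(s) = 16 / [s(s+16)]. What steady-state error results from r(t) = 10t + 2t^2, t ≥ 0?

G(s) has one factor of s in the denominator, so the system is type 1. Taking each input component in turn:
  • 10t: e_ss = 10/K_v with K_v=1 → 10.
  • 2t^2: a type-1 system cannot track it, e_ss → ∞.
The unbounded component dominates.

infinity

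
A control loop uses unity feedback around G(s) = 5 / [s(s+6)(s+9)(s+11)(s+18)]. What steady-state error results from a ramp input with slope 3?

6415.2

One free integrator in G(s): this is a type 1 system.
K_v = lim_{s→0} s·G(s) = 5 / (6·9·11·18) = 5/10692.
e_ss = 3/K_v = 3/(5/10692) = 6415.2.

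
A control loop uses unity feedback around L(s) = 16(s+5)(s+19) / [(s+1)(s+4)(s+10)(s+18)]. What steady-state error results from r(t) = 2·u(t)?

9/14

System type = 0 (no poles at s=0).
K_p = lim_{s→0} L(s) = 16·5·19 / (1·4·10·18) = 19/9.
e_ss = 2/(1 + K_p) = 2/(28/9) = 9/14.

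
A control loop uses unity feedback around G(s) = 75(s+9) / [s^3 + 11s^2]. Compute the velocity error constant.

infinity

K_v = lim_{s→0} s·G(s); with 2 poles at the origin the limit diverges, so K_v = ∞.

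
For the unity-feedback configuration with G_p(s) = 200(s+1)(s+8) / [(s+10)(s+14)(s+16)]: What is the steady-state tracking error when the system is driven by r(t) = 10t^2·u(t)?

infinity

G_p(s) has no factors of s in the denominator, so the system is type 0.
For a type-0 system K_a = 0, so e_ss to a parabolic input is unbounded.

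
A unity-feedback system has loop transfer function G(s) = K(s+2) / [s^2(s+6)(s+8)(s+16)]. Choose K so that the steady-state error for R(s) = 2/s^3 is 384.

The open loop has two poles at the origin → type 2 system.
K_a = lim_{s→0} s^2·G(s) = K·2 / (6·8·16) = (1/384)·K.
e_ss = 2/K_a = 384 ⇒ K_a = 1/192 ⇒ K = (1/192)/(1/384) = 2.

2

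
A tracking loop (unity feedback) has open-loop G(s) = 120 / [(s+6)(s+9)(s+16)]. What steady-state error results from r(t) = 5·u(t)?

180/41

G(s) has no factors of s in the denominator, so the system is type 0.
K_p = lim_{s→0} G(s) = 120 / (6·9·16) = 5/36.
e_ss = 5/(1 + K_p) = 5/(41/36) = 180/41.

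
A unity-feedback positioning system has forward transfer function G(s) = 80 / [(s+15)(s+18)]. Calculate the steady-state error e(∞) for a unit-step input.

27/35

G(s) has no factors of s in the denominator, so the system is type 0.
K_p = lim_{s→0} G(s) = 80 / (15·18) = 8/27.
e_ss = 1/(1 + K_p) = 1/(35/27) = 27/35.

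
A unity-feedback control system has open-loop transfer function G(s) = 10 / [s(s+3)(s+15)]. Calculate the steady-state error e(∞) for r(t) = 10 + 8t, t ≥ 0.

36

System type = 1 (one pole at s=0). By superposition:
  • 10: tracked with zero error.
  • 8t: e_ss = 8/K_v with K_v=2/9 → 36.
Total e_ss = 36.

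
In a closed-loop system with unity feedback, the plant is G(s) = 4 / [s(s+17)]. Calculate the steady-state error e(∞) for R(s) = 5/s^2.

21.25

System type = 1 (one pole at s=0).
K_v = lim_{s→0} s·G(s) = 4 / (17) = 4/17.
e_ss = 5/K_v = 5/(4/17) = 21.25.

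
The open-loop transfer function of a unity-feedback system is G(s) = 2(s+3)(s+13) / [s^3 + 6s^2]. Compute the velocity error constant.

infinity

K_v = lim_{s→0} s·G(s); with 2 poles at the origin the limit diverges, so K_v = ∞.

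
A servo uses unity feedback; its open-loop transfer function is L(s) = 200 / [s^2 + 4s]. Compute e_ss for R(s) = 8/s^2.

Lowest-order denominator term is 4s, so the open loop has 1 pole at the origin → type 1 system.
K_v = lim_{s→0} s·L(s) = 200 / 4 = 50.
e_ss = 8/K_v = 8/50 = 0.16.

0.16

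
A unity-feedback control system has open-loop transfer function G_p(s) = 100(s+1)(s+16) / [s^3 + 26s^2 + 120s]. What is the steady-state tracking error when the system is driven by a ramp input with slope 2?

The denominator has no term below 120s — 1 pole at s=0, type 1.
K_v = lim_{s→0} s·G_p(s) = 100·1·16 / 120 = 40/3.
e_ss = 2/K_v = 2/(40/3) = 0.15.

0.15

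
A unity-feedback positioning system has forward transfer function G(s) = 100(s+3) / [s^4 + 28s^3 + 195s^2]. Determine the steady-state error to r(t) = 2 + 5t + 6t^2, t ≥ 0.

Factoring s^2 from the denominator leaves a polynomial with constant term 195, so the system is type 2. Taking each input component in turn:
  • 2: tracked with zero error.
  • 5t: tracked with zero error.
  • 6t^2: e_ss = 12/K_a with K_a=20/13 → 7.8.
Total e_ss = 7.8.

7.8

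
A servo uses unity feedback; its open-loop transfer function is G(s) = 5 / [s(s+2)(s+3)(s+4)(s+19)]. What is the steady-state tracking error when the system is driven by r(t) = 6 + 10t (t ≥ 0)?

System type = 1 (one pole at s=0). By superposition:
  • 6: tracked with zero error.
  • 10t: e_ss = 10/K_v with K_v=5/456 → 912.
Total e_ss = 912.

912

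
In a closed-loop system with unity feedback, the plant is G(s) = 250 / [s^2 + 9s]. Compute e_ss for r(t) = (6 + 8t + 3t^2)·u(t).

The denominator has no term below 9s — 1 pole at s=0, type 1. By superposition:
  • 6: tracked with zero error.
  • 8t: e_ss = 8/K_v with K_v=250/9 → 0.288.
  • 3t^2: a type-1 system cannot track it, e_ss → ∞.
The unbounded component dominates.

infinity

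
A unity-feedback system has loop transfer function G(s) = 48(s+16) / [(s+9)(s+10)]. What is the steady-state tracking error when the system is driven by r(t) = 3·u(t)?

G(s) has no factors of s in the denominator, so the system is type 0.
K_p = lim_{s→0} G(s) = 48·16 / (9·10) = 128/15.
e_ss = 3/(1 + K_p) = 3/(143/15) = 45/143.

45/143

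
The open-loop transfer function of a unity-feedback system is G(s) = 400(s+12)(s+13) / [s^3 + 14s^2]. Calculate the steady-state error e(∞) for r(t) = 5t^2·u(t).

7/3120

The denominator has no term below 14s^2 — 2 poles at s=0, type 2.
K_a = lim_{s→0} s^2·G(s) = 400·12·13 / 14 = 31200/7.
r(t) = 5t^2 gives R(s) = 10/s^3.
e_ss = 10/K_a = 10/(31200/7) = 7/3120.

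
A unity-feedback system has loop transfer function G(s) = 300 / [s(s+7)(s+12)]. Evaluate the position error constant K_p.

infinity

K_p = lim_{s→0} G(s); with 1 pole at the origin the limit diverges, so K_p = ∞.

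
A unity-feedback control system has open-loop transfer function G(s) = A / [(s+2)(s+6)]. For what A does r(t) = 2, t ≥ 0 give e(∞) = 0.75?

20

The open loop has no poles at the origin → type 0 system.
K_p = lim_{s→0} G(s) = A / (2·6) = (1/12)·A.
e_ss = 2/(1 + K_p) = 0.75 ⇒ 1 + (1/12)·A = 8/3 ⇒ A = 20.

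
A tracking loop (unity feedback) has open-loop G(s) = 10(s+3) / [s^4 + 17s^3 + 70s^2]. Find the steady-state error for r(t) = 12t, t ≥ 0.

The denominator has no term below 70s^2 — 2 poles at s=0, type 2.
A type-2 system has K_v = ∞, so it tracks a ramp input with zero steady-state error.

0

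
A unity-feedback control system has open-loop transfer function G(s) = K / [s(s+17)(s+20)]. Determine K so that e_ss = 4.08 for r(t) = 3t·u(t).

250

G(s) has one factor of s in the denominator, so the system is type 1.
K_v = lim_{s→0} s·G(s) = K / (17·20) = (1/340)·K.
e_ss = 3/K_v = 4.08 ⇒ K_v = 25/34 ⇒ K = (25/34)/(1/340) = 250.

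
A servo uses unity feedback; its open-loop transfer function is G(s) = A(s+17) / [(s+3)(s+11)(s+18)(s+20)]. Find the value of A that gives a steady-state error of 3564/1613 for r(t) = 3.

G(s) has no factors of s in the denominator, so the system is type 0.
K_p = lim_{s→0} G(s) = A·17 / (3·11·18·20) = (17/11880)·A.
e_ss = 3/(1 + K_p) = 3564/1613 ⇒ 1 + (17/11880)·A = 1613/1188 ⇒ A = 250.

250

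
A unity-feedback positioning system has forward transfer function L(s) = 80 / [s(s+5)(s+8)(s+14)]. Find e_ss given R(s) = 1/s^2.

L(s) has one factor of s in the denominator, so the system is type 1.
K_v = lim_{s→0} s·L(s) = 80 / (5·8·14) = 1/7.
e_ss = 1/K_v = 1/(1/7) = 7.

7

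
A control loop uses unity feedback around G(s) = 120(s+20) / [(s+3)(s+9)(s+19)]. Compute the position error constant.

System type = 0 (no poles at s=0).
K_p = lim_{s→0} G(s) = 120·20 / (3·9·19) = 800/171.

800/171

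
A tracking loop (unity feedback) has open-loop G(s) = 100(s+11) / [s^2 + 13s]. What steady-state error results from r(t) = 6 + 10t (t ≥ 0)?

Factoring s from the denominator leaves a polynomial with constant term 13, so the system is type 1. By superposition:
  • 6: tracked with zero error.
  • 10t: e_ss = 10/K_v with K_v=1100/13 → 13/110.
Total e_ss = 13/110.

13/110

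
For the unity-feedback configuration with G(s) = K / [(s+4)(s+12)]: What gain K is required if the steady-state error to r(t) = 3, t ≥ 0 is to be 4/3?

60

G(s) has no factors of s in the denominator, so the system is type 0.
K_p = lim_{s→0} G(s) = K / (4·12) = (1/48)·K.
e_ss = 3/(1 + K_p) = 4/3 ⇒ 1 + (1/48)·K = 2.25 ⇒ K = 60.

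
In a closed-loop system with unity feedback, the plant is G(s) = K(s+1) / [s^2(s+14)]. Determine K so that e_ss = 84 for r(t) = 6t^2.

2

The open loop has two poles at the origin → type 2 system.
K_a = lim_{s→0} s^2·G(s) = K·1 / (14) = (1/14)·K.
e_ss = 12/K_a = 84 ⇒ K_a = 1/7 ⇒ K = (1/7)/(1/14) = 2.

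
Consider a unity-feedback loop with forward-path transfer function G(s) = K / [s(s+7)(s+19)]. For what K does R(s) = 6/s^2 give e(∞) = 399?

One free integrator in G(s): this is a type 1 system.
K_v = lim_{s→0} s·G(s) = K / (7·19) = (1/133)·K.
e_ss = 6/K_v = 399 ⇒ K_v = 2/133 ⇒ K = (2/133)/(1/133) = 2.

2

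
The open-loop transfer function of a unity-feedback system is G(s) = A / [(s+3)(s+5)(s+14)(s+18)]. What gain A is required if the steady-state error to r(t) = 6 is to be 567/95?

20

G(s) has no factors of s in the denominator, so the system is type 0.
K_p = lim_{s→0} G(s) = A / (3·5·14·18) = (1/3780)·A.
e_ss = 6/(1 + K_p) = 567/95 ⇒ 1 + (1/3780)·A = 190/189 ⇒ A = 20.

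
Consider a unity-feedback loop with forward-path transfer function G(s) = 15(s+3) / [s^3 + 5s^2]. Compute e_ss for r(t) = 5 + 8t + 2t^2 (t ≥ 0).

Factoring s^2 from the denominator leaves a polynomial with constant term 5, so the system is type 2. Treating each term separately:
  • 5: tracked with zero error.
  • 8t: tracked with zero error.
  • 2t^2: e_ss = 4/K_a with K_a=9 → 4/9.
Total e_ss = 4/9.

4/9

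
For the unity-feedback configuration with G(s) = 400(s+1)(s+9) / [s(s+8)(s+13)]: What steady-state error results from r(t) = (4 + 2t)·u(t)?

One free integrator in G(s): this is a type 1 system. Taking each input component in turn:
  • 4: tracked with zero error.
  • 2t: e_ss = 2/K_v with K_v=450/13 → 13/225.
Total e_ss = 13/225.

13/225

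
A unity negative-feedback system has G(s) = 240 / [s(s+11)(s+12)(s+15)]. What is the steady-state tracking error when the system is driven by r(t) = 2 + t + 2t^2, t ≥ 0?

infinity

G(s) has one factor of s in the denominator, so the system is type 1. By superposition:
  • 2: tracked with zero error.
  • t: e_ss = 1/K_v with K_v=4/33 → 8.25.
  • 2t^2: a type-1 system cannot track it, e_ss → ∞.
The unbounded component dominates.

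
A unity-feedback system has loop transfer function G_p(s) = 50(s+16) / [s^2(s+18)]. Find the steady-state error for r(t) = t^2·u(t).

System type = 2 (two poles at s=0).
K_a = lim_{s→0} s^2·G_p(s) = 50·16 / (18) = 400/9.
r(t) = t^2 gives R(s) = 2/s^3.
e_ss = 2/K_a = 2/(400/9) = 0.045.

0.045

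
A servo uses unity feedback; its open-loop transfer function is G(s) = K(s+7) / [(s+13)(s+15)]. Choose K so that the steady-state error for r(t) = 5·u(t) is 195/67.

System type = 0 (no poles at s=0).
K_p = lim_{s→0} G(s) = K·7 / (13·15) = (7/195)·K.
e_ss = 5/(1 + K_p) = 195/67 ⇒ 1 + (7/195)·K = 67/39 ⇒ K = 20.

20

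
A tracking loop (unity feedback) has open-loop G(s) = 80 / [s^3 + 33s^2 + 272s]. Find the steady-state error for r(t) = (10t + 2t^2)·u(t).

infinity

The denominator has no term below 272s — 1 pole at s=0, type 1. Taking each input component in turn:
  • 10t: e_ss = 10/K_v with K_v=5/17 → 34.
  • 2t^2: a type-1 system cannot track it, e_ss → ∞.
The unbounded component dominates.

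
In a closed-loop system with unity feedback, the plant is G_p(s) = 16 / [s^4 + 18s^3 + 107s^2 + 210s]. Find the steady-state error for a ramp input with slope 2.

Lowest-order denominator term is 210s, so the open loop has 1 pole at the origin → type 1 system.
K_v = lim_{s→0} s·G_p(s) = 16 / 210 = 8/105.
e_ss = 2/K_v = 2/(8/105) = 26.25.

26.25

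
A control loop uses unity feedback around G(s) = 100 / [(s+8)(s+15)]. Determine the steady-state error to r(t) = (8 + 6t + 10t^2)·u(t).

System type = 0 (no poles at s=0). Taking each input component in turn:
  • 8: e_ss = 8/(1+K_p) with K_p=5/6 → 48/11.
  • 6t: a type-0 system cannot track it, e_ss → ∞.
  • 10t^2: a type-0 system cannot track it, e_ss → ∞.
The unbounded component dominates.

infinity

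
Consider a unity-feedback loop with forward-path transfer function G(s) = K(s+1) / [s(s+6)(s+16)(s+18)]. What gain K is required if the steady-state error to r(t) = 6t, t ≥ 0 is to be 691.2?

G(s) has one factor of s in the denominator, so the system is type 1.
K_v = lim_{s→0} s·G(s) = K·1 / (6·16·18) = (1/1728)·K.
e_ss = 6/K_v = 691.2 ⇒ K_v = 5/576 ⇒ K = (5/576)/(1/1728) = 15.

15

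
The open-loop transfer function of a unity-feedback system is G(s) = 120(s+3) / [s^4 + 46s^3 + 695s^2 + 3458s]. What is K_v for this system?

180/1729

Factoring s from the denominator leaves a polynomial with constant term 3458, so the system is type 1.
K_v = lim_{s→0} s·G(s) = 120·3 / 3458 = 180/1729.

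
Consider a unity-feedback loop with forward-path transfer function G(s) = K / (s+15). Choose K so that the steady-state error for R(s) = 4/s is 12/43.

200

The open loop has no poles at the origin → type 0 system.
K_p = lim_{s→0} G(s) = K / (15) = (1/15)·K.
e_ss = 4/(1 + K_p) = 12/43 ⇒ 1 + (1/15)·K = 43/3 ⇒ K = 200.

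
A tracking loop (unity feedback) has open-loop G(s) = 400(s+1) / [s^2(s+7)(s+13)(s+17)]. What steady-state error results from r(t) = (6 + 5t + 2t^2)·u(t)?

G(s) has two factors of s in the denominator, so the system is type 2. Taking each input component in turn:
  • 6: tracked with zero error.
  • 5t: tracked with zero error.
  • 2t^2: e_ss = 4/K_a with K_a=400/1547 → 15.47.
Total e_ss = 15.47.

15.47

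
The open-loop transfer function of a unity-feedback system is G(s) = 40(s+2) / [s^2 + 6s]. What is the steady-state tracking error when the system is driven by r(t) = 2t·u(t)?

0.15

Lowest-order denominator term is 6s, so the open loop has 1 pole at the origin → type 1 system.
K_v = lim_{s→0} s·G(s) = 40·2 / 6 = 40/3.
e_ss = 2/K_v = 2/(40/3) = 0.15.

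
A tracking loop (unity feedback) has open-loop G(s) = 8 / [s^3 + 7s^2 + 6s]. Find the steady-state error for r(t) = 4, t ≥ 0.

Factoring s from the denominator leaves a polynomial with constant term 6, so the system is type 1.
A type-1 system has K_p = ∞, so it tracks a step input with zero steady-state error.

0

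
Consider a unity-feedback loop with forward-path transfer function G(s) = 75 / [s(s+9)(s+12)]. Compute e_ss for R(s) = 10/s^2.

14.4

The open loop has one pole at the origin → type 1 system.
K_v = lim_{s→0} s·G(s) = 75 / (9·12) = 25/36.
e_ss = 10/K_v = 10/(25/36) = 14.4.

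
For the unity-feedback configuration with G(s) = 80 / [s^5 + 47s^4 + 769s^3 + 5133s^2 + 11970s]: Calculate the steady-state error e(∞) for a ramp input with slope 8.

1197

Factoring s from the denominator leaves a polynomial with constant term 11970, so the system is type 1.
K_v = lim_{s→0} s·G(s) = 80 / 11970 = 8/1197.
e_ss = 8/K_v = 8/(8/1197) = 1197.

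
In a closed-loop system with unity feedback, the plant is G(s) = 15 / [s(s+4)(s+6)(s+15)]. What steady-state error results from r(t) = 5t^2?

infinity

G(s) has one factor of s in the denominator, so the system is type 1.
K_a = lim_{s→0} s^2·G(s) = 0; the steady-state error to this parabolic input grows without bound.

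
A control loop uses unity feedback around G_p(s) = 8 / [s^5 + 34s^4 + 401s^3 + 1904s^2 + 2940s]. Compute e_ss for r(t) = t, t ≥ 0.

367.5

Factoring s from the denominator leaves a polynomial with constant term 2940, so the system is type 1.
K_v = lim_{s→0} s·G_p(s) = 8 / 2940 = 2/735.
e_ss = 1/K_v = 1/(2/735) = 367.5.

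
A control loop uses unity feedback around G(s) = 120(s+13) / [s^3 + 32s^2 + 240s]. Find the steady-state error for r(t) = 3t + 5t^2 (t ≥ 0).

infinity

Factoring s from the denominator leaves a polynomial with constant term 240, so the system is type 1. By superposition:
  • 3t: e_ss = 3/K_v with K_v=6.5 → 6/13.
  • 5t^2: a type-1 system cannot track it, e_ss → ∞.
The unbounded component dominates.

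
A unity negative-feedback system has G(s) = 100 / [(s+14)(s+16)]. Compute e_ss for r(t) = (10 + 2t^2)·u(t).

infinity

System type = 0 (no poles at s=0). Treating each term separately:
  • 10: e_ss = 10/(1+K_p) with K_p=25/56 → 560/81.
  • 2t^2: a type-0 system cannot track it, e_ss → ∞.
The unbounded component dominates.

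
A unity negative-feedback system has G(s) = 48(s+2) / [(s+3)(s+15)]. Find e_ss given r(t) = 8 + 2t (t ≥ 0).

infinity

G(s) has no factors of s in the denominator, so the system is type 0. Treating each term separately:
  • 8: e_ss = 8/(1+K_p) with K_p=32/15 → 120/47.
  • 2t: a type-0 system cannot track it, e_ss → ∞.
The unbounded component dominates.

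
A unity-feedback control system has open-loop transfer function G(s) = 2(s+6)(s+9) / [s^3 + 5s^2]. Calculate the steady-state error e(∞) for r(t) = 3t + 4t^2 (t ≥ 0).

10/27

Factoring s^2 from the denominator leaves a polynomial with constant term 5, so the system is type 2. By superposition:
  • 3t: tracked with zero error.
  • 4t^2: e_ss = 8/K_a with K_a=21.6 → 10/27.
Total e_ss = 10/27.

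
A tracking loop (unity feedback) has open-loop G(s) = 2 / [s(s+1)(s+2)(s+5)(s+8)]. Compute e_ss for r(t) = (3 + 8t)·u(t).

G(s) has one factor of s in the denominator, so the system is type 1. Taking each input component in turn:
  • 3: tracked with zero error.
  • 8t: e_ss = 8/K_v with K_v=0.025 → 320.
Total e_ss = 320.

320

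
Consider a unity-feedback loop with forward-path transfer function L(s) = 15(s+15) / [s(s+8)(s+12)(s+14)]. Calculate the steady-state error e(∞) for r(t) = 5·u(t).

L(s) has one factor of s in the denominator, so the system is type 1.
A type-1 system has K_p = ∞, so it tracks a step input with zero steady-state error.

0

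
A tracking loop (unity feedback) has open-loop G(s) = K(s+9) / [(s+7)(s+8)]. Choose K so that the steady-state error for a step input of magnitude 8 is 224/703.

The open loop has no poles at the origin → type 0 system.
K_p = lim_{s→0} G(s) = K·9 / (7·8) = (9/56)·K.
e_ss = 8/(1 + K_p) = 224/703 ⇒ 1 + (9/56)·K = 703/28 ⇒ K = 150.

150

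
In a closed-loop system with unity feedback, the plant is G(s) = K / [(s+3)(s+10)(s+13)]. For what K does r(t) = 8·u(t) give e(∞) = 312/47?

80

System type = 0 (no poles at s=0).
K_p = lim_{s→0} G(s) = K / (3·10·13) = (1/390)·K.
e_ss = 8/(1 + K_p) = 312/47 ⇒ 1 + (1/390)·K = 47/39 ⇒ K = 80.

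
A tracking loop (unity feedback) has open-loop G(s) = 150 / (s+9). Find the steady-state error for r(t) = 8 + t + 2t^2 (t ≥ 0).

G(s) has no factors of s in the denominator, so the system is type 0. Taking each input component in turn:
  • 8: e_ss = 8/(1+K_p) with K_p=50/3 → 24/53.
  • t: a type-0 system cannot track it, e_ss → ∞.
  • 2t^2: a type-0 system cannot track it, e_ss → ∞.
The unbounded component dominates.

infinity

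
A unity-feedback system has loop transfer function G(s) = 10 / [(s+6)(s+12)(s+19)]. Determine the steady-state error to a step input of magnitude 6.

4104/689

No free integrators in G(s): this is a type 0 system.
K_p = lim_{s→0} G(s) = 10 / (6·12·19) = 5/684.
e_ss = 6/(1 + K_p) = 6/(689/684) = 4104/689.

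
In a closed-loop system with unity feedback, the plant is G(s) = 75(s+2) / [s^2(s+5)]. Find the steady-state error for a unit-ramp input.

0

The open loop has two poles at the origin → type 2 system.
A type-2 system has K_v = ∞, so it tracks a ramp input with zero steady-state error.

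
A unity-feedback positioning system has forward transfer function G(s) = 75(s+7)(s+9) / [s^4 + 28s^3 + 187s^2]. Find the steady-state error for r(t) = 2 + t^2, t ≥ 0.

Lowest-order denominator term is 187s^2, so the open loop has 2 poles at the origin → type 2 system. Taking each input component in turn:
  • 2: tracked with zero error.
  • t^2: e_ss = 2/K_a with K_a=4725/187 → 374/4725.
Total e_ss = 374/4725.

374/4725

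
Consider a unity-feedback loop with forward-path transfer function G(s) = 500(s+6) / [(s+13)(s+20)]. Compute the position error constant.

System type = 0 (no poles at s=0).
K_p = lim_{s→0} G(s) = 500·6 / (13·20) = 150/13.

150/13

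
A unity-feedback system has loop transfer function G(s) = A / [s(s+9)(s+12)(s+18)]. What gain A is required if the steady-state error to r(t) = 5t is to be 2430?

One free integrator in G(s): this is a type 1 system.
K_v = lim_{s→0} s·G(s) = A / (9·12·18) = (1/1944)·A.
e_ss = 5/K_v = 2430 ⇒ K_v = 1/486 ⇒ A = (1/486)/(1/1944) = 4.

4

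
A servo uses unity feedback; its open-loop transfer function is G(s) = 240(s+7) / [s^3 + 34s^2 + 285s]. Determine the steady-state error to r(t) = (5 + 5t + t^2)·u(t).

Lowest-order denominator term is 285s, so the open loop has 1 pole at the origin → type 1 system. By superposition:
  • 5: tracked with zero error.
  • 5t: e_ss = 5/K_v with K_v=112/19 → 95/112.
  • t^2: a type-1 system cannot track it, e_ss → ∞.
The unbounded component dominates.

infinity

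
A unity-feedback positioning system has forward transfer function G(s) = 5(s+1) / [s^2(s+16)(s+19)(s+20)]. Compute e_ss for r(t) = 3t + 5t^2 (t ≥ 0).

G(s) has two factors of s in the denominator, so the system is type 2. Treating each term separately:
  • 3t: tracked with zero error.
  • 5t^2: e_ss = 10/K_a with K_a=1/1216 → 12160.
Total e_ss = 12160.

12160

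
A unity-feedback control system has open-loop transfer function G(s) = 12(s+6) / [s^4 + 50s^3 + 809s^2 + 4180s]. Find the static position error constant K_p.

K_p = lim_{s→0} G(s); with 1 pole at the origin the limit diverges, so K_p = ∞.

infinity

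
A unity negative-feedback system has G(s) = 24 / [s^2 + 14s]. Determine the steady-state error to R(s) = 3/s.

0

Factoring s from the denominator leaves a polynomial with constant term 14, so the system is type 1.
K_p = ∞ for a type-1 system; e_ss to a step is zero.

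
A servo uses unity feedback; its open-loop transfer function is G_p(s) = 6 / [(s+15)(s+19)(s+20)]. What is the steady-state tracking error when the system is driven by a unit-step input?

G_p(s) has no factors of s in the denominator, so the system is type 0.
K_p = lim_{s→0} G_p(s) = 6 / (15·19·20) = 1/950.
e_ss = 1/(1 + K_p) = 1/(951/950) = 950/951.

950/951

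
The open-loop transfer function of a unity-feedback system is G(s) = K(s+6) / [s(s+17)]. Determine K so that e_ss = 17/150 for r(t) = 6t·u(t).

150

G(s) has one factor of s in the denominator, so the system is type 1.
K_v = lim_{s→0} s·G(s) = K·6 / (17) = (6/17)·K.
e_ss = 6/K_v = 17/150 ⇒ K_v = 900/17 ⇒ K = (900/17)/(6/17) = 150.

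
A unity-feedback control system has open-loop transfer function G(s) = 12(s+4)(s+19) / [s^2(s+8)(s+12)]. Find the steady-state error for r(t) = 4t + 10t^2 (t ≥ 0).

Two free integrators in G(s): this is a type 2 system. Taking each input component in turn:
  • 4t: tracked with zero error.
  • 10t^2: e_ss = 20/K_a with K_a=9.5 → 40/19.
Total e_ss = 40/19.

40/19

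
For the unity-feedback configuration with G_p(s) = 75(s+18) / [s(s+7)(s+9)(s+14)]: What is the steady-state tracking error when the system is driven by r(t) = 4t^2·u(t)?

infinity

The open loop has one pole at the origin → type 1 system.
K_a = lim_{s→0} s^2·G_p(s) = 0; the steady-state error to this parabolic input grows without bound.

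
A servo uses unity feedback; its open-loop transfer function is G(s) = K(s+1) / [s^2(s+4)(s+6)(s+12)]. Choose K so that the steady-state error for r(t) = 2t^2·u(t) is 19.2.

60

System type = 2 (two poles at s=0).
K_a = lim_{s→0} s^2·G(s) = K·1 / (4·6·12) = (1/288)·K.
e_ss = 4/K_a = 19.2 ⇒ K_a = 5/24 ⇒ K = (5/24)/(1/288) = 60.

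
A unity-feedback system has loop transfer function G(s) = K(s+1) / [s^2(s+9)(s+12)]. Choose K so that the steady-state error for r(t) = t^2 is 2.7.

80

G(s) has two factors of s in the denominator, so the system is type 2.
K_a = lim_{s→0} s^2·G(s) = K·1 / (9·12) = (1/108)·K.
e_ss = 2/K_a = 2.7 ⇒ K_a = 20/27 ⇒ K = (20/27)/(1/108) = 80.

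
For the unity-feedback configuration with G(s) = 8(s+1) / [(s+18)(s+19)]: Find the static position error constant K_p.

4/171

The open loop has no poles at the origin → type 0 system.
K_p = lim_{s→0} G(s) = 8·1 / (18·19) = 4/171.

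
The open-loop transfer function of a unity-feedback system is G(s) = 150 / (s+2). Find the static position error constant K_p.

System type = 0 (no poles at s=0).
K_p = lim_{s→0} G(s) = 150 / (2) = 75.

75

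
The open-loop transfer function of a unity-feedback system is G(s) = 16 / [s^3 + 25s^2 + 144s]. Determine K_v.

1/9

The denominator has no term below 144s — 1 pole at s=0, type 1.
K_v = lim_{s→0} s·G(s) = 16 / 144 = 1/9.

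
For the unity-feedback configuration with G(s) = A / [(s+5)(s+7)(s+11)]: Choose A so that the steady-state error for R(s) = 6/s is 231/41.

G(s) has no factors of s in the denominator, so the system is type 0.
K_p = lim_{s→0} G(s) = A / (5·7·11) = (1/385)·A.
e_ss = 6/(1 + K_p) = 231/41 ⇒ 1 + (1/385)·A = 82/77 ⇒ A = 25.

25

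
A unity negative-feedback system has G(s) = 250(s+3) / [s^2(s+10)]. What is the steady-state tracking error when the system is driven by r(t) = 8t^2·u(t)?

16/75

Two free integrators in G(s): this is a type 2 system.
K_a = lim_{s→0} s^2·G(s) = 250·3 / (10) = 75.
r(t) = 8t^2 gives R(s) = 16/s^3.
e_ss = 16/K_a = 16/75.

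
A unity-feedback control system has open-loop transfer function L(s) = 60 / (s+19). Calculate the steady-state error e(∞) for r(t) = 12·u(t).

228/79

The open loop has no poles at the origin → type 0 system.
K_p = lim_{s→0} L(s) = 60 / (19) = 60/19.
e_ss = 12/(1 + K_p) = 12/(79/19) = 228/79.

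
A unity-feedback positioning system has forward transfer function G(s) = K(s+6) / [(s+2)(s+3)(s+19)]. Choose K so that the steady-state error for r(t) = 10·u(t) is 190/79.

System type = 0 (no poles at s=0).
K_p = lim_{s→0} G(s) = K·6 / (2·3·19) = (1/19)·K.
e_ss = 10/(1 + K_p) = 190/79 ⇒ 1 + (1/19)·K = 79/19 ⇒ K = 60.

60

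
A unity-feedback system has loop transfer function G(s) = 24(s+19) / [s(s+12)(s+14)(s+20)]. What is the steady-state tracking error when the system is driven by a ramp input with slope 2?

G(s) has one factor of s in the denominator, so the system is type 1.
K_v = lim_{s→0} s·G(s) = 24·19 / (12·14·20) = 19/140.
e_ss = 2/K_v = 2/(19/140) = 280/19.

280/19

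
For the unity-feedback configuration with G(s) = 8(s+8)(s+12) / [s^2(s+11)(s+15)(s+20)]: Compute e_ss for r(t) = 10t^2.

Two free integrators in G(s): this is a type 2 system.
K_a = lim_{s→0} s^2·G(s) = 8·8·12 / (11·15·20) = 64/275.
r(t) = 10t^2 gives R(s) = 20/s^3.
e_ss = 20/K_a = 20/(64/275) = 85.9375.

85.9375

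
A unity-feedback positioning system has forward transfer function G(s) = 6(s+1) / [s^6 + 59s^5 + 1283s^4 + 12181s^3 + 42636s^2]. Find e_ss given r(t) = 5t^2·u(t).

71060

The denominator has no term below 42636s^2 — 2 poles at s=0, type 2.
K_a = lim_{s→0} s^2·G(s) = 6·1 / 42636 = 1/7106.
r(t) = 5t^2 gives R(s) = 10/s^3.
e_ss = 10/K_a = 10/(1/7106) = 71060.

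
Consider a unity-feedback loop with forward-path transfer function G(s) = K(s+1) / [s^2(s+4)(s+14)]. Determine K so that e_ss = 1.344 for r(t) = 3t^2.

250

G(s) has two factors of s in the denominator, so the system is type 2.
K_a = lim_{s→0} s^2·G(s) = K·1 / (4·14) = (1/56)·K.
e_ss = 6/K_a = 1.344 ⇒ K_a = 125/28 ⇒ K = (125/28)/(1/56) = 250.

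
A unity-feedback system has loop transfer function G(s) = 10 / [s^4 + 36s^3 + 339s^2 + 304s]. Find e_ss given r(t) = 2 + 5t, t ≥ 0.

152

Factoring s from the denominator leaves a polynomial with constant term 304, so the system is type 1. By superposition:
  • 2: tracked with zero error.
  • 5t: e_ss = 5/K_v with K_v=5/152 → 152.
Total e_ss = 152.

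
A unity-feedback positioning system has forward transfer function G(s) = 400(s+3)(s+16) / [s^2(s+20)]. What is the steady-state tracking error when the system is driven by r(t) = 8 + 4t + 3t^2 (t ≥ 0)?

The open loop has two poles at the origin → type 2 system. Taking each input component in turn:
  • 8: tracked with zero error.
  • 4t: tracked with zero error.
  • 3t^2: e_ss = 6/K_a with K_a=960 → 1/160.
Total e_ss = 1/160.

1/160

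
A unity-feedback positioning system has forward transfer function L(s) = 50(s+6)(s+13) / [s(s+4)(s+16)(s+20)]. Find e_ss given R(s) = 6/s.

One free integrator in L(s): this is a type 1 system.
K_p = ∞ for a type-1 system; e_ss to a step is zero.

0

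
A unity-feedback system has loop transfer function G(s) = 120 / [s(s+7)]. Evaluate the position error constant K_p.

K_p = lim_{s→0} G(s); with 1 pole at the origin the limit diverges, so K_p = ∞.

infinity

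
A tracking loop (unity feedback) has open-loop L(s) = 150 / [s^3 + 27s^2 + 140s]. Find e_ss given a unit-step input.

Factoring s from the denominator leaves a polynomial with constant term 140, so the system is type 1.
A type-1 system has K_p = ∞, so it tracks a step input with zero steady-state error.

0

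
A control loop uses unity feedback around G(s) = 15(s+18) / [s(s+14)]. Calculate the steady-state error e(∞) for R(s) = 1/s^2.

G(s) has one factor of s in the denominator, so the system is type 1.
K_v = lim_{s→0} s·G(s) = 15·18 / (14) = 135/7.
e_ss = 1/K_v = 1/(135/7) = 7/135.

7/135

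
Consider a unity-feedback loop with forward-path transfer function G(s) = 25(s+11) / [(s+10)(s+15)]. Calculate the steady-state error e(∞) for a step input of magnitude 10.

The open loop has no poles at the origin → type 0 system.
K_p = lim_{s→0} G(s) = 25·11 / (10·15) = 11/6.
e_ss = 10/(1 + K_p) = 10/(17/6) = 60/17.

60/17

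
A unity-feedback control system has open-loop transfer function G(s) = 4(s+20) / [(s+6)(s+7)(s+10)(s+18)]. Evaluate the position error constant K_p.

2/189

The open loop has no poles at the origin → type 0 system.
K_p = lim_{s→0} G(s) = 4·20 / (6·7·10·18) = 2/189.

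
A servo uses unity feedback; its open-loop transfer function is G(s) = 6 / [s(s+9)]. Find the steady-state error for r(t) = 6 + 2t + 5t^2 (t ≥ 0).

infinity

System type = 1 (one pole at s=0). Treating each term separately:
  • 6: tracked with zero error.
  • 2t: e_ss = 2/K_v with K_v=2/3 → 3.
  • 5t^2: a type-1 system cannot track it, e_ss → ∞.
The unbounded component dominates.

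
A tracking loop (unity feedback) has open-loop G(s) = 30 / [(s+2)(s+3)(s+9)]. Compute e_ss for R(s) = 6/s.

27/7

The open loop has no poles at the origin → type 0 system.
K_p = lim_{s→0} G(s) = 30 / (2·3·9) = 5/9.
e_ss = 6/(1 + K_p) = 6/(14/9) = 27/7.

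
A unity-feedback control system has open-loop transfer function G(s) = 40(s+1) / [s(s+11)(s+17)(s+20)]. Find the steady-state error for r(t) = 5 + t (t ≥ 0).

One free integrator in G(s): this is a type 1 system. By superposition:
  • 5: tracked with zero error.
  • t: e_ss = 1/K_v with K_v=2/187 → 93.5.
Total e_ss = 93.5.

93.5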